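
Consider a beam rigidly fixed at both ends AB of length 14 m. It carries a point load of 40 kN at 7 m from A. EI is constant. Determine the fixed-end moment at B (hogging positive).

Release both end moments; the primary structure is a simply-supported span AB with redundants M_A and M_B.
End rotations of the released simple span under the applied load (×1/EI):
  at A: point load 40 at a = 7: Pab(L + b)/(6LEI) = 490/EI
  at B: point load 40 at a = 7: Pab(L + a)/(6LEI) = 490/EI
  θ_A0 = 490/EI,  θ_B0 = 490/EI
Flexibility coefficients: a unit moment at one end gives L/(3EI) there and L/(6EI) at the far end, so f₁₁ = f₂₂ = 4.667/EI and f₁₂ = f₂₁ = 2.333/EI.
Compatibility — zero rotation at each built-in end:
  4.667 M_A + 2.333 M_B = 490
  2.333 M_A + 4.667 M_B = 490
Solving the pair gives M_A = 70 kN·m and M_B = 70 kN·m (hogging).

M_B = 70 kN·m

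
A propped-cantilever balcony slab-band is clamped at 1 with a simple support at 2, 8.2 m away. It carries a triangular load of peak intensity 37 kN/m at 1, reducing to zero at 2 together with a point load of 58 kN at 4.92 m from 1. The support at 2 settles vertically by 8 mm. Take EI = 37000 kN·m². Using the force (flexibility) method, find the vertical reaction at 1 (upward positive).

Take the reaction at 2 as the redundant and release it; the primary structure is a cantilever fixed at 1.
Free-end deflection of the primary structure under the applied loading (downward +):
  triangular load, peak 37 at the fixed end: w₀L⁴/(30EI) = 5576/EI
  point load 58 at a = 4.92: Pa²(3L − a)/(6EI) = 4605/EI
  δ_0 = 10181/EI
Flexibility coefficient — unit upward force at 2: δ_{22} = L³/(3EI) = 183.8/EI.
With EI = 37000 kN·m²: δ_0 = 0.27517 m and δ_{22} = 0.004967 m/kN.
Compatibility — the beam at 2 must follow the support down by 0.008 m: δ_0 − R_2·δ_{22} = 0.008, so R_2 = (0.27517 − 0.008)/0.004967 = 53.79 kN.
Vertical equilibrium: R_1 = ΣP − R_2 = 209.7 − 53.79 = 155.9 kN.

R_1 = 155.9 kN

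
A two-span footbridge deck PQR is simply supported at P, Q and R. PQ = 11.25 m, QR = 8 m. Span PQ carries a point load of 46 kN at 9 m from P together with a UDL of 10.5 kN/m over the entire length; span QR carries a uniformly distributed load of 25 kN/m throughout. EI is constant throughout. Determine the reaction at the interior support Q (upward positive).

Take M_Q as the redundant. Released structure: two simple spans PQ and QR with a hinge at Q.
Discontinuity in slope at Q on the released structure — sum the simple-span end rotations:
  span PQ: point load 46 at a = 9: Pab(L + a)/(6LEI) = 279.4/EI
  span PQ: UDL 10.5: wL³/(24EI) = 622.9/EI
  span QR: UDL 25: wL³/(24EI) = 533.3/EI
  relative rotation θ_0 = (902.4 + 533.3)/EI = 1436/EI
A unit hogging moment at Q produces rotation L₁/(3EI) + L₂/(3EI) = 6.417/EI.
Compatibility: M_Q·(L₁+L₂)/(3EI) = θ_0, giving M_Q = 223.7 kN·m (hogging).
Span PQ, ΣM about P with M_Q applied at Q: R_Q^{PQ}·11.25 = 1078 + 223.7, so R_Q^{PQ} = 115.8 kN and R_P = 164.1 − 115.8 = 48.37 kN.
Span QR, ΣM about R: R_Q^{QR}·8 = 800 + 223.7, so R_Q^{QR} = 128 kN and R_R = 200 − 128 = 72.03 kN.
R_Q = 115.8 + 128 = 243.7 kN.

R_Q = 243.7 kN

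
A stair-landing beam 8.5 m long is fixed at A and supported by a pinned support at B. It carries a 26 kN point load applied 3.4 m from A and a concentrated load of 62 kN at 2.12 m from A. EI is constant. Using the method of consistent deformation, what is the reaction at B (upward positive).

R_B = 10.71 kN

Choose R_B as the redundant. The primary structure is the cantilever fixed at A.
Free-end deflection of the primary structure under the applied loading (downward +):
  point load 26 at a = 3.4: Pa²(3L − a)/(6EI) = 1107/EI
  point load 62 at a = 2.12: Pa²(3L − a)/(6EI) = 1086/EI
  δ_0 = 2193/EI
Flexibility coefficient — unit upward force at B: δ_{BB} = L³/(3EI) = 204.7/EI.
The prop prevents deflection at B: R_B = δ_0/δ_{BB} = 2193/204.7 = 10.71 kN.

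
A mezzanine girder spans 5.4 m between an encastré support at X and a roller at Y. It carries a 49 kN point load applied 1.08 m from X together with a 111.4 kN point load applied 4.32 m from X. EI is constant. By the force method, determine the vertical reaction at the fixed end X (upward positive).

Choose R_Y as the redundant. The primary structure is the cantilever fixed at X.
Downward deflection at the released point Y due to the loads:
  point load 49 at a = 1.08: Pa²(3L − a)/(6EI) = 144/EI
  point load 111.4 at a = 4.32: Pa²(3L − a)/(6EI) = 4116/EI
  δ_0 = 4260/EI
Flexibility coefficient — unit upward force at Y: δ_{YY} = L³/(3EI) = 52.49/EI.
Compatibility at Y: δ_0 − R_Y·δ_{YY} = 0, so R_Y = 4260/52.49 = 81.17 kN.
Vertical equilibrium: R_X = ΣP − R_Y = 160.4 − 81.17 = 79.23 kN.

R_X = 79.23 kN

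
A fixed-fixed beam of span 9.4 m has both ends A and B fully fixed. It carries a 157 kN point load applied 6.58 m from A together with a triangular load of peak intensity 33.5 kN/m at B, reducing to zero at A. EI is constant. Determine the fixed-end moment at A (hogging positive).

M_A = 191.6 kN·m

Release both end moments; the primary structure is a simply-supported span AB with redundants M_A and M_B.
On the primary (simply-supported) span, the end slopes from the loading are:
  at A: point load 157 at a = 6.58: Pab(L + b)/(6LEI) = 631.2/EI
  at B: point load 157 at a = 6.58: Pab(L + a)/(6LEI) = 825.4/EI
  at A: triangular load, peak 33.5: 7w₀L³/(360EI) = 541/EI
  at B: triangular load, peak 33.5: w₀L³/(45EI) = 618.3/EI
  θ_A0 = 1172/EI,  θ_B0 = 1444/EI
Flexibility coefficients: a unit moment at one end gives L/(3EI) there and L/(6EI) at the far end, so f₁₁ = f₂₂ = 3.133/EI and f₁₂ = f₂₁ = 1.567/EI.
Compatibility — zero rotation at each built-in end:
  3.133 M_A + 1.567 M_B = 1172
  1.567 M_A + 3.133 M_B = 1444
Solving the pair gives M_A = 191.6 kN·m and M_B = 364.9 kN·m (hogging).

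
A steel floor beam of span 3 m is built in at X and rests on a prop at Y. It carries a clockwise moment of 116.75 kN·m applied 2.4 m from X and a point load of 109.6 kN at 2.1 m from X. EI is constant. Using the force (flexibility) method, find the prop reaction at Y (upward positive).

R_Y = 117.8 kN

Take the reaction at Y as the redundant and release it; the primary structure is a cantilever fixed at X.
Deflection at Y on the released cantilever, summing each load's contribution:
  clockwise couple 116.75 at a = 2.4: M₀a(2L − a)/(2EI) = 504.4/EI
  point load 109.6 at a = 2.1: Pa²(3L − a)/(6EI) = 555.8/EI
  δ_0 = 1060/EI
Flexibility coefficient — unit upward force at Y: δ_{YY} = L³/(3EI) = 9/EI.
Compatibility at Y: δ_0 − R_Y·δ_{YY} = 0, so R_Y = 1060/9 = 117.8 kN.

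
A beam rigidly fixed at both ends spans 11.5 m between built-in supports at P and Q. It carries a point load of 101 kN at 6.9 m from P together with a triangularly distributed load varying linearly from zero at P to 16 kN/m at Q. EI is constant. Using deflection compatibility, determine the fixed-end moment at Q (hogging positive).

Take the two fixed-end moments M_P, M_Q as redundants; the released structure is the simple span PQ.
On the primary (simply-supported) span, the end slopes from the loading are:
  at P: point load 101 at a = 6.9: Pab(L + b)/(6LEI) = 748/EI
  at Q: point load 101 at a = 6.9: Pab(L + a)/(6LEI) = 854.9/EI
  at P: triangular load, peak 16: 7w₀L³/(360EI) = 473.2/EI
  at Q: triangular load, peak 16: w₀L³/(45EI) = 540.8/EI
  θ_P0 = 1221/EI,  θ_Q0 = 1396/EI
Flexibility coefficients: a unit moment at one end gives L/(3EI) there and L/(6EI) at the far end, so f₁₁ = f₂₂ = 3.833/EI and f₁₂ = f₂₁ = 1.917/EI.
Compatibility — zero rotation at each built-in end:
  3.833 M_P + 1.917 M_Q = 1221
  1.917 M_P + 3.833 M_Q = 1396
Solving the pair gives M_P = 182 kN·m and M_Q = 273.1 kN·m (hogging).

M_Q = 273.1 kN·m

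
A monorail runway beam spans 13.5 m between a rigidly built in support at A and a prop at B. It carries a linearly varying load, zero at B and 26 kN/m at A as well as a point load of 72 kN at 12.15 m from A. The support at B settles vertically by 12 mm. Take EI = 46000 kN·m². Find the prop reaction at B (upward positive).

Remove the prop at B; the released (primary) structure is a cantilever built in at A.
Deflection at B on the released cantilever, summing each load's contribution:
  triangular load, peak 26 at the fixed end: w₀L⁴/(30EI) = 28786/EI
  point load 72 at a = 12.15: Pa²(3L − a)/(6EI) = 50221/EI
  δ_0 = 79008/EI
Tip deflection under a unit load at B: L³/(3EI) = 820.1/EI.
With EI = 46000 kN·m²: δ_0 = 1.7176 m and δ_{BB} = 0.017829 m/kN.
Compatibility — the beam at B must follow the support down by 0.012 m: δ_0 − R_B·δ_{BB} = 0.012, so R_B = (1.7176 − 0.012)/0.017829 = 95.66 kN.

R_B = 95.66 kN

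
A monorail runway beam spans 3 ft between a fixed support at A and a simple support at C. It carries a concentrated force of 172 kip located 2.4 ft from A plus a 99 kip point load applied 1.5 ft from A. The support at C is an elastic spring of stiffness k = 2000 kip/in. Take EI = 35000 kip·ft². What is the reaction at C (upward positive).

Choose R_C as the redundant. The primary structure is the cantilever fixed at A.
Primary-structure tip deflection at C by superposition:
  point load 172 at a = 2.4: Pa²(3L − a)/(6EI) = 1090/EI
  point load 99 at a = 1.5: Pa²(3L − a)/(6EI) = 278.4/EI
  δ_0 = 1368/EI
Flexibility coefficient — unit upward force at C: δ_{CC} = L³/(3EI) = 9/EI.
With EI = 35000 kip·ft²: δ_0 = 0.039092 ft and δ_{CC} = 0.000257 ft/kip.
Compatibility — the spring shortens by R_C/k under the reaction it provides: δ_0 − R_C·δ_{CC} = R_C/k. With 1/k = 1/(2000×12) ft/kip = 0.000042 ft/kip, R_C = δ_0 / (δ_{CC} + 1/k) = 0.039092 / (0.000257 + 0.000042) = 130.8 kip.

R_C = 130.8 kip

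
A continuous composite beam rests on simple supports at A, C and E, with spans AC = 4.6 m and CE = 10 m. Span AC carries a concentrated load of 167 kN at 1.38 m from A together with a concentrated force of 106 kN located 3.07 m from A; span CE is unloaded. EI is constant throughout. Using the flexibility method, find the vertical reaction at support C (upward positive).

Release continuity at C by inserting a hinge; the redundant is the internal moment M_C. The primary structure is two simply-supported spans AC and CE.
Discontinuity in slope at C on the released structure — sum the simple-span end rotations:
  span AC: point load 167 at a = 1.38: Pab(L + a)/(6LEI) = 160.8/EI
  span AC: point load 106 at a = 3.07: Pab(L + a)/(6LEI) = 138.4/EI
  relative rotation θ_0 = (299.1 + 0)/EI = 299.1/EI
A unit hogging moment at C produces rotation L₁/(3EI) + L₂/(3EI) = 4.867/EI.
Slope continuity at C: θ_0 = M_C·4.867/EI, so M_C = 299.1/4.867 = 61.47 kN·m (hogging).
Span AC, ΣM about A with M_C applied at C: R_C^{AC}·4.6 = 555.9 + 61.47, so R_C^{AC} = 134.2 kN and R_A = 273 − 134.2 = 138.8 kN.
Span CE, ΣM about E: R_C^{CE}·10 = 0 + 61.47, so R_C^{CE} = 6.147 kN and R_E = 0 − 6.147 = -6.147 kN.
R_C = 134.2 + 6.147 = 140.4 kN.

R_C = 140.4 kN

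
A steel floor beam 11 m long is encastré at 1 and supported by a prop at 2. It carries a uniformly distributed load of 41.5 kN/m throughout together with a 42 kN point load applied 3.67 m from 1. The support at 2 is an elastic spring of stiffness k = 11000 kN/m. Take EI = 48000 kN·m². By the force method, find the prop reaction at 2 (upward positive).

Release the roller at 2. Primary structure: cantilever fixed at 1.
Free-end deflection of the primary structure under the applied loading (downward +):
  UDL 41.5: wL⁴/(8EI) = 75950/EI
  point load 42 at a = 3.67: Pa²(3L − a)/(6EI) = 2765/EI
  δ_0 = 78715/EI
Tip deflection under a unit load at 2: L³/(3EI) = 443.7/EI.
With EI = 48000 kN·m²: δ_0 = 1.6399 m and δ_{22} = 0.009243 m/kN.
Compatibility — the spring shortens by R_2/k under the reaction it provides: δ_0 − R_2·δ_{22} = R_2/k. With 1/k = 0.000091 m/kN, R_2 = δ_0 / (δ_{22} + 1/k) = 1.6399 / (0.009243 + 0.000091) = 175.7 kN.

R_2 = 175.7 kN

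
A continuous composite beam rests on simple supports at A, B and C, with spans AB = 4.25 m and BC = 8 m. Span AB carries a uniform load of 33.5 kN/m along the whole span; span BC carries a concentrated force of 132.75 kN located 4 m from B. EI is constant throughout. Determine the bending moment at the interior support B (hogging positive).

M_B = 156.3 kN·m

Release continuity at B by inserting a hinge; the redundant is the internal moment M_B. The primary structure is two simply-supported spans AB and BC.
End slopes at the hinge B, treating each span as simply supported:
  span AB: UDL 33.5: wL³/(24EI) = 107.2/EI
  span BC: point load 132.75 at a = 4: Pab(L + b)/(6LEI) = 531/EI
  relative rotation θ_0 = (107.2 + 531)/EI = 638.2/EI
A unit hogging moment at B produces rotation L₁/(3EI) + L₂/(3EI) = 4.083/EI.
Compatibility: M_B·(L₁+L₂)/(3EI) = θ_0, giving M_B = 156.3 kN·m (hogging).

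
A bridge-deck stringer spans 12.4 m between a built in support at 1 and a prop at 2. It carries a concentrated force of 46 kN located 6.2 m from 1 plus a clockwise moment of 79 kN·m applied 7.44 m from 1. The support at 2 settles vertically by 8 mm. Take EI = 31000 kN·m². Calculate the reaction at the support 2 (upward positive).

R_2 = 22.01 kN

Release the roller at 2. Primary structure: cantilever fixed at 1.
Primary-structure tip deflection at 2 by superposition:
  point load 46 at a = 6.2: Pa²(3L − a)/(6EI) = 9136/EI
  clockwise couple 79 at a = 7.44: M₀a(2L − a)/(2EI) = 5102/EI
  δ_0 = 14238/EI
Flexibility coefficient — unit upward force at 2: δ_{22} = L³/(3EI) = 635.5/EI.
With EI = 31000 kN·m²: δ_0 = 0.45928 m and δ_{22} = 0.020501 m/kN.
Compatibility — the beam at 2 must follow the support down by 0.008 m: δ_0 − R_2·δ_{22} = 0.008, so R_2 = (0.45928 − 0.008)/0.020501 = 22.01 kN.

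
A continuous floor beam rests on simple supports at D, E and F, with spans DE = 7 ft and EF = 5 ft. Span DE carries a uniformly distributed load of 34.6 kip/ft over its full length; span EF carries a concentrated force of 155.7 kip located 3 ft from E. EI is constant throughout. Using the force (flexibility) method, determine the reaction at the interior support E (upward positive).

Take M_E as the redundant. Released structure: two simple spans DE and EF with a hinge at E.
Rotations at E on the released spans (each span's end-slope, ×1/EI):
  span DE: UDL 34.6: wL³/(24EI) = 494.5/EI
  span EF: point load 155.7 at a = 3: Pab(L + b)/(6LEI) = 218/EI
  relative rotation θ_0 = (494.5 + 218)/EI = 712.5/EI
A unit hogging moment at E produces rotation L₁/(3EI) + L₂/(3EI) = 4/EI.
Compatibility: M_E·(L₁+L₂)/(3EI) = θ_0, giving M_E = 178.1 kip·ft (hogging).
Span DE, ΣM about D with M_E applied at E: R_E^{DE}·7 = 847.7 + 178.1, so R_E^{DE} = 146.5 kip and R_D = 242.2 − 146.5 = 95.65 kip.
Span EF, ΣM about F: R_E^{EF}·5 = 311.4 + 178.1, so R_E^{EF} = 97.9 kip and R_F = 155.7 − 97.9 = 57.8 kip.
R_E = 146.5 + 97.9 = 244.4 kip.

R_E = 244.4 kip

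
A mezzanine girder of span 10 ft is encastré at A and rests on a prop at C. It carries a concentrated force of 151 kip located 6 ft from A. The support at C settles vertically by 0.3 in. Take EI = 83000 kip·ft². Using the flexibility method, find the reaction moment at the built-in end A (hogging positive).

Remove the prop at C; the released (primary) structure is a cantilever built in at A.
Free-end deflection of the primary structure under the applied loading (downward +):
  point load 151 at a = 6: Pa²(3L − a)/(6EI) = 21744/EI
Tip deflection under a unit load at C: L³/(3EI) = 333.3/EI.
With EI = 83000 kip·ft²: δ_0 = 0.26198 ft and δ_{CC} = 0.004016 ft/kip.
Compatibility — the beam at C must follow the support down by 0.025 ft: δ_0 − R_C·δ_{CC} = 0.025, so R_C = (0.26198 − 0.025)/0.004016 = 59.01 kip.
Moment equilibrium about A: M_A = Σ(load moments about A) − R_C·L = 906 − 59.01×10 = 315.9 kip·ft.

M_A = 315.9 kip·ft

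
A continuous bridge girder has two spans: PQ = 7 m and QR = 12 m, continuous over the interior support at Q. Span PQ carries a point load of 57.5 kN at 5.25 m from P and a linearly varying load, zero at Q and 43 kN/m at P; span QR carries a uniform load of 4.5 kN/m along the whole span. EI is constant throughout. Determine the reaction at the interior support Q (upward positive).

R_Q = 147.6 kN

Release continuity at Q by inserting a hinge; the redundant is the internal moment M_Q. The primary structure is two simply-supported spans PQ and QR.
Rotations at Q on the released spans (each span's end-slope, ×1/EI):
  span PQ: point load 57.5 at a = 5.25: Pab(L + a)/(6LEI) = 154.1/EI
  span PQ: triangular load, peak 43: 7w₀L³/(360EI) = 286.8/EI
  span QR: UDL 4.5: wL³/(24EI) = 324/EI
  relative rotation θ_0 = (440.9 + 324)/EI = 764.9/EI
A unit hogging moment at Q produces rotation L₁/(3EI) + L₂/(3EI) = 6.333/EI.
Compatibility: M_Q·(L₁+L₂)/(3EI) = θ_0, giving M_Q = 120.8 kN·m (hogging).
Span PQ, ΣM about P with M_Q applied at Q: R_Q^{PQ}·7 = 653 + 120.8, so R_Q^{PQ} = 110.5 kN and R_P = 208 − 110.5 = 97.46 kN.
Span QR, ΣM about R: R_Q^{QR}·12 = 324 + 120.8, so R_Q^{QR} = 37.06 kN and R_R = 54 − 37.06 = 16.94 kN.
R_Q = 110.5 + 37.06 = 147.6 kN.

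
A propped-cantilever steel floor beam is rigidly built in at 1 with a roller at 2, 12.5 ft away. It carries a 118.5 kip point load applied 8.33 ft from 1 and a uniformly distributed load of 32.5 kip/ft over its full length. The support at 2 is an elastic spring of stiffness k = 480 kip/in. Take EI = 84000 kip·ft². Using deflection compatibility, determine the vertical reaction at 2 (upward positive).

R_2 = 209.1 kip

Remove the prop at 2; the released (primary) structure is a cantilever built in at 1.
Free-end deflection of the primary structure under the applied loading (downward +):
  point load 118.5 at a = 8.33: Pa²(3L − a)/(6EI) = 39975/EI
  UDL 32.5: wL⁴/(8EI) = 99182/EI
  δ_0 = 139158/EI
Flexibility coefficient — unit upward force at 2: δ_{22} = L³/(3EI) = 651/EI.
With EI = 84000 kip·ft²: δ_0 = 1.6566 ft and δ_{22} = 0.00775 ft/kip.
Compatibility — the spring shortens by R_2/k under the reaction it provides: δ_0 − R_2·δ_{22} = R_2/k. With 1/k = 1/(480×12) ft/kip = 0.000174 ft/kip, R_2 = δ_0 / (δ_{22} + 1/k) = 1.6566 / (0.00775 + 0.000174) = 209.1 kip.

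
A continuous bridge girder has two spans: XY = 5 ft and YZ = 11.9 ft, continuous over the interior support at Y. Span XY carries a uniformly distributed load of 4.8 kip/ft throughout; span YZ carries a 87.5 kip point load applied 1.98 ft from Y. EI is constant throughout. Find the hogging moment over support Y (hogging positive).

M_Y = 97.67 kip·ft

Release continuity at Y by inserting a hinge; the redundant is the internal moment M_Y. The primary structure is two simply-supported spans XY and YZ.
End slopes at the hinge Y, treating each span as simply supported:
  span XY: UDL 4.8: wL³/(24EI) = 25/EI
  span YZ: point load 87.5 at a = 1.98: Pab(L + b)/(6LEI) = 525.2/EI
  relative rotation θ_0 = (25 + 525.2)/EI = 550.2/EI
A unit hogging moment at Y produces rotation L₁/(3EI) + L₂/(3EI) = 5.633/EI.
Slope continuity at Y: θ_0 = M_Y·5.633/EI, so M_Y = 550.2/5.633 = 97.67 kip·ft (hogging).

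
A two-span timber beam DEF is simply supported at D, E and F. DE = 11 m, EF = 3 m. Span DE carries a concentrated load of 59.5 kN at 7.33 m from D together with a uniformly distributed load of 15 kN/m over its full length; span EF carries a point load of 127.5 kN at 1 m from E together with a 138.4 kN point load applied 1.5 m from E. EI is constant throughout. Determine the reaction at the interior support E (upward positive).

R_E = 405.9 kN

Release continuity at E by inserting a hinge; the redundant is the internal moment M_E. The primary structure is two simply-supported spans DE and EF.
End slopes at the hinge E, treating each span as simply supported:
  span DE: point load 59.5 at a = 7.33: Pab(L + a)/(6LEI) = 444.5/EI
  span DE: UDL 15: wL³/(24EI) = 831.9/EI
  span EF: point load 127.5 at a = 1: Pab(L + b)/(6LEI) = 70.83/EI
  span EF: point load 138.4 at a = 1.5: Pab(L + b)/(6LEI) = 77.85/EI
  relative rotation θ_0 = (1276 + 148.7)/EI = 1425/EI
A unit hogging moment at E produces rotation L₁/(3EI) + L₂/(3EI) = 4.667/EI.
Slope continuity at E: θ_0 = M_E·4.667/EI, so M_E = 1425/4.667 = 305.4 kN·m (hogging).
Span DE, ΣM about D with M_E applied at E: R_E^{DE}·11 = 1344 + 305.4, so R_E^{DE} = 149.9 kN and R_D = 224.5 − 149.9 = 74.59 kN.
Span EF, ΣM about F: R_E^{EF}·3 = 462.6 + 305.4, so R_E^{EF} = 256 kN and R_F = 265.9 − 256 = 9.908 kN.
R_E = 149.9 + 256 = 405.9 kN.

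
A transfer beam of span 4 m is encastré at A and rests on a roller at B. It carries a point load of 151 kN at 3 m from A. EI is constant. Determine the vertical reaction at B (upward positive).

Release the roller at B. Primary structure: cantilever fixed at A.
Downward deflection at the released point B due to the loads:
  point load 151 at a = 3: Pa²(3L − a)/(6EI) = 2038/EI
Tip deflection under a unit load at B: L³/(3EI) = 21.33/EI.
Compatibility at B: δ_0 − R_B·δ_{BB} = 0, so R_B = 2038/21.33 = 95.55 kN.

R_B = 95.55 kN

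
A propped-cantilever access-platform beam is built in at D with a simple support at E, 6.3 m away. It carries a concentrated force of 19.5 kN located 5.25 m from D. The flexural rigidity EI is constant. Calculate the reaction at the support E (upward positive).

R_E = 14.67 kN

Remove the prop at E; the released (primary) structure is a cantilever built in at D.
Downward deflection at the released point E due to the loads:
  point load 19.5 at a = 5.25: Pa²(3L − a)/(6EI) = 1223/EI
Tip deflection under a unit load at E: L³/(3EI) = 83.35/EI.
The prop prevents deflection at E: R_E = δ_0/δ_{EE} = 1223/83.35 = 14.67 kN.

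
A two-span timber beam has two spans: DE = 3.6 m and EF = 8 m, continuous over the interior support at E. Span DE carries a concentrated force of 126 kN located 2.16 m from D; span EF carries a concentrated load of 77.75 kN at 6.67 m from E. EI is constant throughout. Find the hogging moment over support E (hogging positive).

M_E = 61.7 kN·m

Release continuity at E by inserting a hinge; the redundant is the internal moment M_E. The primary structure is two simply-supported spans DE and EF.
End slopes at the hinge E, treating each span as simply supported:
  span DE: point load 126 at a = 2.16: Pab(L + a)/(6LEI) = 104.5/EI
  span EF: point load 77.75 at a = 6.67: Pab(L + b)/(6LEI) = 134.1/EI
  relative rotation θ_0 = (104.5 + 134.1)/EI = 238.6/EI
A unit hogging moment at E produces rotation L₁/(3EI) + L₂/(3EI) = 3.867/EI.
Compatibility: M_E·(L₁+L₂)/(3EI) = θ_0, giving M_E = 61.7 kN·m (hogging).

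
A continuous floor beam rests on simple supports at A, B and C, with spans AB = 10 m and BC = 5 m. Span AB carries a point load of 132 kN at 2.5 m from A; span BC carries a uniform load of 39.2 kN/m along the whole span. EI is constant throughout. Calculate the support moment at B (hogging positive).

Insert a hinge at B; M_B is the redundant, and each span becomes simply supported.
Rotations at B on the released spans (each span's end-slope, ×1/EI):
  span AB: point load 132 at a = 2.5: Pab(L + a)/(6LEI) = 515.6/EI
  span BC: UDL 39.2: wL³/(24EI) = 204.2/EI
  relative rotation θ_0 = (515.6 + 204.2)/EI = 719.8/EI
A unit hogging moment at B produces rotation L₁/(3EI) + L₂/(3EI) = 5/EI.
Compatibility: M_B·(L₁+L₂)/(3EI) = θ_0, giving M_B = 144 kN·m (hogging).

M_B = 144 kN·m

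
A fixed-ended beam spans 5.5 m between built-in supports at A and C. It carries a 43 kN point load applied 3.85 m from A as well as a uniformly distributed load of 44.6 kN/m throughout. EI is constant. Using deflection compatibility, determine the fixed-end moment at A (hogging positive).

Take the two fixed-end moments M_A, M_C as redundants; the released structure is the simple span AC.
End rotations of the released simple span under the applied load (×1/EI):
  at A: point load 43 at a = 3.85: Pab(L + b)/(6LEI) = 59.18/EI
  at C: point load 43 at a = 3.85: Pab(L + a)/(6LEI) = 77.39/EI
  at A: UDL 44.6: wL³/(24EI) = 309.2/EI
  at C: UDL 44.6: wL³/(24EI) = 309.2/EI
  θ_A0 = 368.4/EI,  θ_C0 = 386.6/EI
Flexibility coefficients: a unit moment at one end gives L/(3EI) there and L/(6EI) at the far end, so f₁₁ = f₂₂ = 1.833/EI and f₁₂ = f₂₁ = 0.9167/EI.
Compatibility — zero rotation at each built-in end:
  1.833 M_A + 0.9167 M_C = 368.4
  0.9167 M_A + 1.833 M_C = 386.6
Solving the pair gives M_A = 127.3 kN·m and M_C = 147.2 kN·m (hogging).

M_A = 127.3 kN·m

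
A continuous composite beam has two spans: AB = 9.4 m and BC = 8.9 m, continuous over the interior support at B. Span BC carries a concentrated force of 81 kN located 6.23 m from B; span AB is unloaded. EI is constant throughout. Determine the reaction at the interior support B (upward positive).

R_B = 34.77 kN

Release continuity at B by inserting a hinge; the redundant is the internal moment M_B. The primary structure is two simply-supported spans AB and BC.
Rotations at B on the released spans (each span's end-slope, ×1/EI):
  span BC: point load 81 at a = 6.23: Pab(L + b)/(6LEI) = 291.9/EI
  relative rotation θ_0 = (0 + 291.9)/EI = 291.9/EI
A unit hogging moment at B produces rotation L₁/(3EI) + L₂/(3EI) = 6.1/EI.
Slope continuity at B: θ_0 = M_B·6.1/EI, so M_B = 291.9/6.1 = 47.86 kN·m (hogging).
Span AB, ΣM about A with M_B applied at B: R_B^{AB}·9.4 = 0 + 47.86, so R_B^{AB} = 5.091 kN and R_A = 0 − 5.091 = -5.091 kN.
Span BC, ΣM about C: R_B^{BC}·8.9 = 216.3 + 47.86, so R_B^{BC} = 29.68 kN and R_C = 81 − 29.68 = 51.32 kN.
R_B = 5.091 + 29.68 = 34.77 kN.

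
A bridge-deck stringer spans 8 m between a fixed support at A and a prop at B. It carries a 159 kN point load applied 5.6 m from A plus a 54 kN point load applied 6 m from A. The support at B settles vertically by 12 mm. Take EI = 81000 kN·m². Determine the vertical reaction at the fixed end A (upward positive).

Remove the prop at B; the released (primary) structure is a cantilever built in at A.
Deflection at B on the released cantilever, summing each load's contribution:
  point load 159 at a = 5.6: Pa²(3L − a)/(6EI) = 15291/EI
  point load 54 at a = 6: Pa²(3L − a)/(6EI) = 5832/EI
  δ_0 = 21123/EI
Tip deflection under a unit load at B: L³/(3EI) = 170.7/EI.
With EI = 81000 kN·m²: δ_0 = 0.26078 m and δ_{BB} = 0.002107 m/kN.
Compatibility — the beam at B must follow the support down by 0.012 m: δ_0 − R_B·δ_{BB} = 0.012, so R_B = (0.26078 − 0.012)/0.002107 = 118.1 kN.
Vertical equilibrium: R_A = ΣP − R_B = 213 − 118.1 = 94.93 kN.

R_A = 94.93 kN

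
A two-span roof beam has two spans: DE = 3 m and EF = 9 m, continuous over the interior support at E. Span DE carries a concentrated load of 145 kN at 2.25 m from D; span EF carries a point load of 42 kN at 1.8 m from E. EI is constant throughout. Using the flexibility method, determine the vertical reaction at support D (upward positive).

Release continuity at E by inserting a hinge; the redundant is the internal moment M_E. The primary structure is two simply-supported spans DE and EF.
End slopes at the hinge E, treating each span as simply supported:
  span DE: point load 145 at a = 2.25: Pab(L + a)/(6LEI) = 71.37/EI
  span EF: point load 42 at a = 1.8: Pab(L + b)/(6LEI) = 163.3/EI
  relative rotation θ_0 = (71.37 + 163.3)/EI = 234.7/EI
A unit hogging moment at E produces rotation L₁/(3EI) + L₂/(3EI) = 4/EI.
Compatibility: M_E·(L₁+L₂)/(3EI) = θ_0, giving M_E = 58.67 kN·m (hogging).
Span DE, ΣM about D with M_E applied at E: R_E^{DE}·3 = 326.2 + 58.67, so R_E^{DE} = 128.3 kN and R_D = 145 − 128.3 = 16.69 kN.

R_D = 16.69 kN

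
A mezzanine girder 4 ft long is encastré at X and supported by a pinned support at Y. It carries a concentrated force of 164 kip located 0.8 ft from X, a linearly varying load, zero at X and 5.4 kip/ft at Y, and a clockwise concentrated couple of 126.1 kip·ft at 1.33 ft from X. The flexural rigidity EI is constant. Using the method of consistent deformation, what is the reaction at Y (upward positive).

Remove the prop at Y; the released (primary) structure is a cantilever built in at X.
Free-end deflection of the primary structure under the applied loading (downward +):
  point load 164 at a = 0.8: Pa²(3L − a)/(6EI) = 195.9/EI
  triangular load, peak 5.4 at the free end: 11w₀L⁴/(120EI) = 126.7/EI
  clockwise couple 126.1 at a = 1.33: M₀a(2L − a)/(2EI) = 559.3/EI
  δ_0 = 882/EI
Tip deflection under a unit load at Y: L³/(3EI) = 21.33/EI.
The prop prevents deflection at Y: R_Y = δ_0/δ_{YY} = 882/21.33 = 41.34 kip.

R_Y = 41.34 kip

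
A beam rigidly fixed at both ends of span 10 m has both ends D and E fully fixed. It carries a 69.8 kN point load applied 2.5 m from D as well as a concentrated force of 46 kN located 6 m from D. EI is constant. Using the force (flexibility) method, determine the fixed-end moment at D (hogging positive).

Release both end moments; the primary structure is a simply-supported span DE with redundants M_D and M_E.
On the primary (simply-supported) span, the end slopes from the loading are:
  at D: point load 69.8 at a = 2.5: Pab(L + b)/(6LEI) = 381.7/EI
  at E: point load 69.8 at a = 2.5: Pab(L + a)/(6LEI) = 272.7/EI
  at D: point load 46 at a = 6: Pab(L + b)/(6LEI) = 257.6/EI
  at E: point load 46 at a = 6: Pab(L + a)/(6LEI) = 294.4/EI
  θ_D0 = 639.3/EI,  θ_E0 = 567.1/EI
Flexibility coefficients: a unit moment at one end gives L/(3EI) there and L/(6EI) at the far end, so f₁₁ = f₂₂ = 3.333/EI and f₁₂ = f₂₁ = 1.667/EI.
Compatibility — zero rotation at each built-in end:
  3.333 M_D + 1.667 M_E = 639.3
  1.667 M_D + 3.333 M_E = 567.1
Solving the pair gives M_D = 142.3 kN·m and M_E = 98.96 kN·m (hogging).

M_D = 142.3 kN·m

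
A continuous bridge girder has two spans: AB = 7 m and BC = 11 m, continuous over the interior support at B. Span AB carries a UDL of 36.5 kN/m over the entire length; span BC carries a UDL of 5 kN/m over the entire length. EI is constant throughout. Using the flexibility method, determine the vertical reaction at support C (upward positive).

R_C = 15.39 kN

Insert a hinge at B; M_B is the redundant, and each span becomes simply supported.
Discontinuity in slope at B on the released structure — sum the simple-span end rotations:
  span AB: UDL 36.5: wL³/(24EI) = 521.6/EI
  span BC: UDL 5: wL³/(24EI) = 277.3/EI
  relative rotation θ_0 = (521.6 + 277.3)/EI = 798.9/EI
A unit hogging moment at B produces rotation L₁/(3EI) + L₂/(3EI) = 6/EI.
Slope continuity at B: θ_0 = M_B·6/EI, so M_B = 798.9/6 = 133.2 kN·m (hogging).
Span BC, ΣM about C: R_B^{BC}·11 = 302.5 + 133.2, so R_B^{BC} = 39.61 kN and R_C = 55 − 39.61 = 15.39 kN.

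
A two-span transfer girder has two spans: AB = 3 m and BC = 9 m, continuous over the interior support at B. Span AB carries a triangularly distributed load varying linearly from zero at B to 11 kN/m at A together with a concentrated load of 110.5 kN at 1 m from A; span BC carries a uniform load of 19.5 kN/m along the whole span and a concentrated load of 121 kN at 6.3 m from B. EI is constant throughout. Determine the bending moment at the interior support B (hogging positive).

M_B = 273.3 kN·m

Release continuity at B by inserting a hinge; the redundant is the internal moment M_B. The primary structure is two simply-supported spans AB and BC.
Rotations at B on the released spans (each span's end-slope, ×1/EI):
  span AB: triangular load, peak 11: 7w₀L³/(360EI) = 5.775/EI
  span AB: point load 110.5 at a = 1: Pab(L + a)/(6LEI) = 49.11/EI
  span BC: UDL 19.5: wL³/(24EI) = 592.3/EI
  span BC: point load 121 at a = 6.3: Pab(L + b)/(6LEI) = 445.9/EI
  relative rotation θ_0 = (54.89 + 1038)/EI = 1093/EI
A unit hogging moment at B produces rotation L₁/(3EI) + L₂/(3EI) = 4/EI.
Slope continuity at B: θ_0 = M_B·4/EI, so M_B = 1093/4 = 273.3 kN·m (hogging).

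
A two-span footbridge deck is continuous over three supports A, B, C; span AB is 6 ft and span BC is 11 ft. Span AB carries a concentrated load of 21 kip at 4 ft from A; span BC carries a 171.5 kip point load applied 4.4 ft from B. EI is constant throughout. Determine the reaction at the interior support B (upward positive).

R_B = 179.4 kip

Insert a hinge at B; M_B is the redundant, and each span becomes simply supported.
Discontinuity in slope at B on the released structure — sum the simple-span end rotations:
  span AB: point load 21 at a = 4: Pab(L + a)/(6LEI) = 46.67/EI
  span BC: point load 171.5 at a = 4.4: Pab(L + b)/(6LEI) = 1328/EI
  relative rotation θ_0 = (46.67 + 1328)/EI = 1375/EI
A unit hogging moment at B produces rotation L₁/(3EI) + L₂/(3EI) = 5.667/EI.
Compatibility: M_B·(L₁+L₂)/(3EI) = θ_0, giving M_B = 242.6 kip·ft (hogging).
Span AB, ΣM about A with M_B applied at B: R_B^{AB}·6 = 84 + 242.6, so R_B^{AB} = 54.43 kip and R_A = 21 − 54.43 = -33.43 kip.
Span BC, ΣM about C: R_B^{BC}·11 = 1132 + 242.6, so R_B^{BC} = 125 kip and R_C = 171.5 − 125 = 46.54 kip.
R_B = 54.43 + 125 = 179.4 kip.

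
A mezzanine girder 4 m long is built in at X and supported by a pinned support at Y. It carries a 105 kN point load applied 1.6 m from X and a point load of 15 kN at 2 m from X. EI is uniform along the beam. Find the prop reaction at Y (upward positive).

Take the reaction at Y as the redundant and release it; the primary structure is a cantilever fixed at X.
Free-end deflection of the primary structure under the applied loading (downward +):
  point load 105 at a = 1.6: Pa²(3L − a)/(6EI) = 465.9/EI
  point load 15 at a = 2: Pa²(3L − a)/(6EI) = 100/EI
  δ_0 = 565.9/EI
Tip deflection under a unit load at Y: L³/(3EI) = 21.33/EI.
The prop prevents deflection at Y: R_Y = δ_0/δ_{YY} = 565.9/21.33 = 26.53 kN.

R_Y = 26.53 kN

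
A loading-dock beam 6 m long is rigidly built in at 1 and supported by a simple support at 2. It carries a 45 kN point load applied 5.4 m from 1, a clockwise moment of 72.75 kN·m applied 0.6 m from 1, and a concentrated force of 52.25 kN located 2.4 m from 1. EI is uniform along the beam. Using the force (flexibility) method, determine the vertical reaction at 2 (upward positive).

Remove the prop at 2; the released (primary) structure is a cantilever built in at 1.
Deflection at 2 on the released cantilever, summing each load's contribution:
  point load 45 at a = 5.4: Pa²(3L − a)/(6EI) = 2756/EI
  clockwise couple 72.75 at a = 0.6: M₀a(2L − a)/(2EI) = 248.8/EI
  point load 52.25 at a = 2.4: Pa²(3L − a)/(6EI) = 782.5/EI
  δ_0 = 3787/EI
Flexibility coefficient — unit upward force at 2: δ_{22} = L³/(3EI) = 72/EI.
Compatibility at 2: δ_0 − R_2·δ_{22} = 0, so R_2 = 3787/72 = 52.6 kN.

R_2 = 52.6 kN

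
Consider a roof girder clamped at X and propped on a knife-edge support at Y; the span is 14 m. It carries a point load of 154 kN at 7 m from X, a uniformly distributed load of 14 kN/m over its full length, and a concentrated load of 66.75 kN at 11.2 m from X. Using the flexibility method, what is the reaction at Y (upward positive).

R_Y = 168.6 kN

Choose R_Y as the redundant. The primary structure is the cantilever fixed at X.
Primary-structure tip deflection at Y by superposition:
  point load 154 at a = 7: Pa²(3L − a)/(6EI) = 44018/EI
  UDL 14: wL⁴/(8EI) = 67228/EI
  point load 66.75 at a = 11.2: Pa²(3L − a)/(6EI) = 42982/EI
  δ_0 = 154228/EI
Flexibility coefficient — unit upward force at Y: δ_{YY} = L³/(3EI) = 914.7/EI.
The prop prevents deflection at Y: R_Y = δ_0/δ_{YY} = 154228/914.7 = 168.6 kN.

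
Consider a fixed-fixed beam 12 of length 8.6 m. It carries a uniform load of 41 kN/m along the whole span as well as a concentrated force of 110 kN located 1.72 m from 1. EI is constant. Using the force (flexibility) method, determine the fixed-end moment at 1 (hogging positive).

M_1 = 373.8 kN·m

Release both end moments; the primary structure is a simply-supported span 12 with redundants M_1 and M_2.
End rotations of the released simple span under the applied load (×1/EI):
  at 1: UDL 41: wL³/(24EI) = 1087/EI
  at 2: UDL 41: wL³/(24EI) = 1087/EI
  at 1: point load 110 at a = 1.72: Pab(L + b)/(6LEI) = 390.5/EI
  at 2: point load 110 at a = 1.72: Pab(L + a)/(6LEI) = 260.3/EI
  θ_10 = 1477/EI,  θ_20 = 1347/EI
Flexibility coefficients: a unit moment at one end gives L/(3EI) there and L/(6EI) at the far end, so f₁₁ = f₂₂ = 2.867/EI and f₁₂ = f₂₁ = 1.433/EI.
Compatibility — zero rotation at each built-in end:
  2.867 M_1 + 1.433 M_2 = 1477
  1.433 M_1 + 2.867 M_2 = 1347
Solving the pair gives M_1 = 373.8 kN·m and M_2 = 283 kN·m (hogging).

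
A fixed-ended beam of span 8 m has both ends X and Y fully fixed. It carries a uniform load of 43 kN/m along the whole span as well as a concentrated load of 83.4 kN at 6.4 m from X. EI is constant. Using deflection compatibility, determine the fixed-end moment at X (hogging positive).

Take the two fixed-end moments M_X, M_Y as redundants; the released structure is the simple span XY.
Simple-span end rotations at X and Y under the given loads:
  at X: UDL 43: wL³/(24EI) = 917.3/EI
  at Y: UDL 43: wL³/(24EI) = 917.3/EI
  at X: point load 83.4 at a = 6.4: Pab(L + b)/(6LEI) = 170.8/EI
  at Y: point load 83.4 at a = 6.4: Pab(L + a)/(6LEI) = 256.2/EI
  θ_X0 = 1088/EI,  θ_Y0 = 1174/EI
Flexibility coefficients: a unit moment at one end gives L/(3EI) there and L/(6EI) at the far end, so f₁₁ = f₂₂ = 2.667/EI and f₁₂ = f₂₁ = 1.333/EI.
Compatibility — zero rotation at each built-in end:
  2.667 M_X + 1.333 M_Y = 1088
  1.333 M_X + 2.667 M_Y = 1174
Solving the pair gives M_X = 250.7 kN·m and M_Y = 314.7 kN·m (hogging).

M_X = 250.7 kN·m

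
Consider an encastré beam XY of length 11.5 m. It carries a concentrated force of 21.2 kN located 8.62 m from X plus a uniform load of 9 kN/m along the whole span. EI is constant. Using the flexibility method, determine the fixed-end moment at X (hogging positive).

Take the two fixed-end moments M_X, M_Y as redundants; the released structure is the simple span XY.
On the primary (simply-supported) span, the end slopes from the loading are:
  at X: point load 21.2 at a = 8.62: Pab(L + b)/(6LEI) = 109.7/EI
  at Y: point load 21.2 at a = 8.62: Pab(L + a)/(6LEI) = 153.5/EI
  at X: UDL 9: wL³/(24EI) = 570.3/EI
  at Y: UDL 9: wL³/(24EI) = 570.3/EI
  θ_X0 = 680/EI,  θ_Y0 = 723.8/EI
Flexibility coefficients: a unit moment at one end gives L/(3EI) there and L/(6EI) at the far end, so f₁₁ = f₂₂ = 3.833/EI and f₁₂ = f₂₁ = 1.917/EI.
Compatibility — zero rotation at each built-in end:
  3.833 M_X + 1.917 M_Y = 680
  1.917 M_X + 3.833 M_Y = 723.8
Solving the pair gives M_X = 110.6 kN·m and M_Y = 133.5 kN·m (hogging).

M_X = 110.6 kN·m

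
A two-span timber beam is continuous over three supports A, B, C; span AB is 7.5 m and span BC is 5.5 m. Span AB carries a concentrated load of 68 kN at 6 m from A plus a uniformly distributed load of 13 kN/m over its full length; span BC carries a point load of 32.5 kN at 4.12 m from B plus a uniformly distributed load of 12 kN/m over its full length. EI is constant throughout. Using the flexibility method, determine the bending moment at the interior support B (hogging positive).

Take M_B as the redundant. Released structure: two simple spans AB and BC with a hinge at B.
Discontinuity in slope at B on the released structure — sum the simple-span end rotations:
  span AB: point load 68 at a = 6: Pab(L + a)/(6LEI) = 183.6/EI
  span AB: UDL 13: wL³/(24EI) = 228.5/EI
  span BC: point load 32.5 at a = 4.12: Pab(L + b)/(6LEI) = 38.52/EI
  span BC: UDL 12: wL³/(24EI) = 83.19/EI
  relative rotation θ_0 = (412.1 + 121.7)/EI = 533.8/EI
A unit hogging moment at B produces rotation L₁/(3EI) + L₂/(3EI) = 4.333/EI.
Slope continuity at B: θ_0 = M_B·4.333/EI, so M_B = 533.8/4.333 = 123.2 kN·m (hogging).

M_B = 123.2 kN·m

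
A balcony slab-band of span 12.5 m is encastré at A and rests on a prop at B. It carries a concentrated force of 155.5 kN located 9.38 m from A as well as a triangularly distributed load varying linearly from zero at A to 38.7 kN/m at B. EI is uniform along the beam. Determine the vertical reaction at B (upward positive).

Remove the prop at B; the released (primary) structure is a cantilever built in at A.
Deflection at B on the released cantilever, summing each load's contribution:
  point load 155.5 at a = 9.38: Pa²(3L − a)/(6EI) = 64121/EI
  triangular load, peak 38.7 at the free end: 11w₀L⁴/(120EI) = 86609/EI
  δ_0 = 150730/EI
Flexibility coefficient — unit upward force at B: δ_{BB} = L³/(3EI) = 651/EI.
Compatibility at B: δ_0 − R_B·δ_{BB} = 0, so R_B = 150730/651 = 231.5 kN.

R_B = 231.5 kN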